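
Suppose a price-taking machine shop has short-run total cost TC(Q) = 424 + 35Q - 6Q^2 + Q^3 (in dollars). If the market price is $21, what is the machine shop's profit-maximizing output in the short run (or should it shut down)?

Variable cost is VC = 35Q - 6Q^2 + Q^3, so AVC = VC/Q = 35 - 6Q + Q^2 and MC = dTC/dQ = 35 - 12Q + 3Q^2.
The AVC parabola has its vertex at Q = 6/2 = 3, where AVC = 35 - 6·3 + 3^2 = $26.
P = $21 lies below min AVC = $26; no output level covers variable cost.
The firm minimizes its loss by shutting down and losing only its fixed cost of $424.

Shut down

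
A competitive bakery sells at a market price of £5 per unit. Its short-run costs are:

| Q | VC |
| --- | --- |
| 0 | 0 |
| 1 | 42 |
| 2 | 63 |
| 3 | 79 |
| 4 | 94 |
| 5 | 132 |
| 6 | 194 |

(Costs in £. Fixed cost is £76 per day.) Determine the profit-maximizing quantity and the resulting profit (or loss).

Q = 0 (shut down); profit = -£76

Tabulate TR − TC: Q=0: -76; Q=1: -113; Q=2: -129; Q=3: -140; Q=4: -150; Q=5: -183; Q=6: -240.
Profit is highest at Q = 0. Equivalently, the lowest AVC in the table is 94/4 ≈ £23.50 at Q = 4, and P = £5 falls below it — price never covers variable cost, so the firm shuts down and loses only its fixed cost.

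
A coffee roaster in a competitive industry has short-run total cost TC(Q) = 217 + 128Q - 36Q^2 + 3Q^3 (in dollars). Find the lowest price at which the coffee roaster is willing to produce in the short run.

$20 per unit

The firm shuts down when price falls below the minimum of average variable cost. AVC = VC/Q = 128 - 36Q + 3Q^2.
At the minimum of AVC, MC = AVC. MC = 128 - 72Q + 9Q^2; setting MC = AVC gives 6Q^2 - 36Q = 0, so Q = 6. min AVC = 20.
For P < $20 the firm produces nothing.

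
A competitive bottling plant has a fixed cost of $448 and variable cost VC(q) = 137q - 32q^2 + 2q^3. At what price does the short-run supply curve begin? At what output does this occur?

Short-run supply begins at min AVC. From VC = 137q - 32q^2 + 2q^3, AVC = 137 - 32q + 2q^2.
At the minimum of AVC, MC = AVC. MC = 137 - 64q + 6q^2; setting MC = AVC gives 4q^2 - 32q = 0, so q = 8. min AVC = 9.
The firm shuts down for any P below $9.

$9 per unit, at q = 8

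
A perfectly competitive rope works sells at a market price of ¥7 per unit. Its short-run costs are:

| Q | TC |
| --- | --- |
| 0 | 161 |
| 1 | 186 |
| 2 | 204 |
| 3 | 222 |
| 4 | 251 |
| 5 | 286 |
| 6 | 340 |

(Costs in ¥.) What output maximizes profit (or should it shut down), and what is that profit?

Tabulate TR − TC: Q=0: -161; Q=1: -179; Q=2: -190; Q=3: -201; Q=4: -223; Q=5: -251; Q=6: -298.
Profit is highest at Q = 0. Equivalently, the lowest AVC in the table is 61/3 ≈ ¥20.33 at Q = 3, and P = ¥7 falls below it — price never covers variable cost, so the firm shuts down and loses only its fixed cost.

Q = 0 (shut down); profit = -¥161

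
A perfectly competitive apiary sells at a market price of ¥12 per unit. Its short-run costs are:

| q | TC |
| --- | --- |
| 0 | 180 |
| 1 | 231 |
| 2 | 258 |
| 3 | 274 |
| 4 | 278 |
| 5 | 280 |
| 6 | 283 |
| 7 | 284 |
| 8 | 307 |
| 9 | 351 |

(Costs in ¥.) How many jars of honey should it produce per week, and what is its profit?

q = 0 (shut down); profit = -¥180

Tabulate TR − TC: q=0: -180; q=1: -219; q=2: -234; q=3: -238; q=4: -230; q=5: -220; q=6: -211; q=7: -200; q=8: -211; q=9: -243.
Profit is highest at q = 0. Equivalently, the lowest AVC in the table is 104/7 ≈ ¥14.86 at q = 7, and P = ¥12 falls below it — price never covers variable cost, so the firm shuts down and loses only its fixed cost.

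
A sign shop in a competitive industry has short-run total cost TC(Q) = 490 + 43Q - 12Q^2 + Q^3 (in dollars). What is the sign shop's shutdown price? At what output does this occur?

The firm shuts down when price falls below the minimum of average variable cost. AVC = VC/Q = 43 - 12Q + Q^2.
dAVC/dQ = -12 + 2Q = 0 gives Q = 6. min AVC = 43 - 12·6 + 6^2 = 7.
The firm shuts down for any P below $7.

$7 per unit, at Q = 6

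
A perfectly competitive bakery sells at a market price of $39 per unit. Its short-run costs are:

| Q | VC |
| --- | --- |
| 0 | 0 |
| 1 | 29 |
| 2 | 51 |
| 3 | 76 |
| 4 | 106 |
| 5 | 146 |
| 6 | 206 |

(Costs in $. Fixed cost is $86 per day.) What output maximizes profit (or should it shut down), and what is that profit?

Q = 4; profit = -$36

Profit at each row (π = 39Q − TC): Q=0: -86; Q=1: -76; Q=2: -59; Q=3: -45; Q=4: -36; Q=5: -37; Q=6: -58.
Profit is maximized at Q = 4. AVC there is 106/4 = $26.50 ≤ P, so producing beats shutting down (which would give -$86).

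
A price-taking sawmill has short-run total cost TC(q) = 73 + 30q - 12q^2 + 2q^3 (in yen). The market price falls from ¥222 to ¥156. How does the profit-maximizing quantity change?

MC = 30 - 24q + 6q^2; the shutdown threshold is min AVC = ¥12 (at q = 3).
At P = ¥222 ≥ min AVC, set P = MC on the rising branch: q = 8.
At P = ¥156 ≥ min AVC, set P = MC: q = 7. The firm stays open but cuts output.

Output falls from 8 to 7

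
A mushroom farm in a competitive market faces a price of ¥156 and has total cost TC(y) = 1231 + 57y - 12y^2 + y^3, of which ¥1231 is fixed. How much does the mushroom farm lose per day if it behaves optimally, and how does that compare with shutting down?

Profit = -¥21 at y = 11

AVC = 57 - 12y + y^2; min AVC = ¥21 at y = 6. Since P = ¥156 ≥ min AVC, the firm produces.
MC = 57 - 24y + 3y^2. Setting P = MC and taking the root on the rising branch gives y* = 11.
TR = 156·11 = 1716. TC = 1231 + 506 = 1737. Profit = 1716 − 1737 = -¥21.
By producing, the firm covers all variable cost plus ¥1210 of fixed cost; shutting down would lose the full ¥1231.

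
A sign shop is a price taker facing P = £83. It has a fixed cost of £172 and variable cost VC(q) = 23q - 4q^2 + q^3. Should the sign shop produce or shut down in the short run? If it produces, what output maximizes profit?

Produce at q = 6

From TC, MC = TC'(q) = 23 - 8q + 3q^2 and AVC = VC/q = 23 - 4q + q^2.
The AVC parabola has its vertex at q = 4/2 = 2, where AVC = 23 - 4·2 + 2^2 = £19.
Since P = £83 ≥ min AVC = £19, price covers variable cost and the firm should produce.
Solving P = MC: -60 - 8q + 3q^2 = 0 ⇒ q = -10/3 or 6. On the upward-sloping branch, q* = 6.
Check: AVC at q = 6 is £35 ≤ P, so revenue covers variable cost.
Profit = P·q − TC = 83·6 − 382 = £116.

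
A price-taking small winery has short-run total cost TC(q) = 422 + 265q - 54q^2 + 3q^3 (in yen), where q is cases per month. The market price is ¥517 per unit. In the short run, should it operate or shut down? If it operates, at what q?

Strip out fixed cost: VC = 265q - 54q^2 + 3q^3. Then AVC = 265 - 54q + 3q^2 and MC = 265 - 108q + 9q^2.
The AVC parabola has its vertex at q = 54/6 = 9, where AVC = 265 - 54·9 + 3·9^2 = ¥22.
P = ¥517 exceeds min AVC = ¥22, so the firm stays open.
P = MC gives -252 - 108q + 9q^2 = 0, with roots -2 and 14. Take the larger (rising MC): q* = 14.
Check: AVC at q = 14 is ¥97 ≤ P, so revenue covers variable cost.
Profit = P·q − TC = 517·14 − 1780 = ¥5458.

Produce at q = 14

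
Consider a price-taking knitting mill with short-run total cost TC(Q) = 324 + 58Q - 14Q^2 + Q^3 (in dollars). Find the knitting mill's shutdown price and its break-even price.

Shutdown price = min AVC. AVC = 58 - 14Q + Q^2, with vertex at Q = 7 and minimum $9.
ATC = 324/Q + 58 - 14Q + Q^2. Setting dATC/dQ = −324/Q^2 − 14 + 2Q = 0 gives Q = 9 (since 2·9^3 − 14·9^2 = 324).
min ATC = 324/9 + 58 − 14·9 + 9^2 = $49. That is the break-even price.
Between these two prices the firm operates at a loss; above $49 it earns a profit.

Shutdown price = $9; break-even price = $49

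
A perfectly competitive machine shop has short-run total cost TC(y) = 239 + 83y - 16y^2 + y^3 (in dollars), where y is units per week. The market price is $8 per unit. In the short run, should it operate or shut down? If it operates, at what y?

Strip out fixed cost: VC = 83y - 16y^2 + y^3. Then AVC = 83 - 16y + y^2 and MC = 83 - 32y + 3y^2.
AVC is minimized where dAVC/dy = -16 + 2y = 0, at y = 8; min AVC = 83 - 16·8 + 8^2 = $19.
With P < min AVC ($8 < $19), every unit sold adds to the loss.
The firm minimizes its loss by shutting down and losing only its fixed cost of $239.

Shut down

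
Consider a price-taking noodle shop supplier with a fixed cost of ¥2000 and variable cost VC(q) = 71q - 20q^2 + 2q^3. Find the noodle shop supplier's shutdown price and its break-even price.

Shutdown price = ¥21; break-even price = ¥271

AVC = 71 - 20q + 2q^2; minimized at q = 5, giving min AVC = ¥21. That is the shutdown price.
ATC = 2000/q + 71 - 20q + 2q^2. Setting dATC/dq = −2000/q^2 − 20 + 4q = 0 gives q = 10 (since 4·10^3 − 20·10^2 = 2000).
min ATC = 2000/10 + 71 − 20·10 + 2·10^2 = ¥271. That is the break-even price.
For ¥21 ≤ P < ¥271 the firm produces at a loss; below ¥21 it shuts down.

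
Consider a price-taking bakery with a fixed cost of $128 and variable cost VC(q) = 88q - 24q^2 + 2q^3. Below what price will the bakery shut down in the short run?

$16 per unit

The shutdown price is the minimum of AVC. VC = 88q - 24q^2 + 2q^3, so AVC = 88 - 24q + 2q^2.
dAVC/dq = -24 + 4q = 0 gives q = 6. min AVC = 88 - 24·6 + 2·6^2 = 16.
For P < $16 the firm produces nothing.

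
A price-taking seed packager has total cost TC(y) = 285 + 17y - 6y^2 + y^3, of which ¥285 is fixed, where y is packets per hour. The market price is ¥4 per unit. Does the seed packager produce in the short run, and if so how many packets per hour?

Variable cost is VC = 17y - 6y^2 + y^3, so AVC = VC/y = 17 - 6y + y^2 and MC = dTC/dy = 17 - 12y + 3y^2.
AVC hits its minimum where MC = AVC, at y = 3, giving min AVC = 17 - 6·3 + 3^2 = ¥8.
With P < min AVC (¥4 < ¥8), every unit sold adds to the loss.
Best response: produce nothing and absorb the ¥285 fixed cost.

Shut down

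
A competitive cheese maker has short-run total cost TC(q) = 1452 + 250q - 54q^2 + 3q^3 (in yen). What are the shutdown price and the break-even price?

Shutdown price = ¥7; break-even price = ¥151

Shutdown price = min AVC. AVC = 250 - 54q + 3q^2, with vertex at q = 9 and minimum ¥7.
ATC = 1452/q + 250 - 54q + 3q^2. Setting dATC/dq = −1452/q^2 − 54 + 6q = 0 gives q = 11 (since 6·11^3 − 54·11^2 = 1452).
min ATC = 1452/11 + 250 − 54·11 + 3·11^2 = ¥151. That is the break-even price.
For ¥7 ≤ P < ¥151 the firm produces at a loss; below ¥7 it shuts down.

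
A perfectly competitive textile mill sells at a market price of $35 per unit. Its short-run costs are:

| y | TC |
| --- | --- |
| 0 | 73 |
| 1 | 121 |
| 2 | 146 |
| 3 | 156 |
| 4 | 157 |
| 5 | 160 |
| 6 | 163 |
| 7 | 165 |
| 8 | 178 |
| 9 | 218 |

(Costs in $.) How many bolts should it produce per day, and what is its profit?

y = 8; profit = $102

Compute π = P·y − TC at each output: y=0: -73; y=1: -86; y=2: -76; y=3: -51; y=4: -17; y=5: 15; y=6: 47; y=7: 80; y=8: 102; y=9: 97.
Profit is maximized at y = 8. AVC there is 105/8 = $13.12 ≤ P, so producing beats shutting down (which would give -$73).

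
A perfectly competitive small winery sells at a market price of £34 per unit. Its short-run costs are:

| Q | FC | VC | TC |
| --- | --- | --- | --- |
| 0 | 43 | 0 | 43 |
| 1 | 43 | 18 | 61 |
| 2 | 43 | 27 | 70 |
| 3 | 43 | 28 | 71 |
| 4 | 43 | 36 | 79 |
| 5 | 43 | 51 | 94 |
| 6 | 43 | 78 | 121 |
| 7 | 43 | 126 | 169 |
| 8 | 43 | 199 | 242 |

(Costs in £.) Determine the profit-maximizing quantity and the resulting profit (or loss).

Compute π = P·Q − TC at each output: Q=0: -43; Q=1: -27; Q=2: -2; Q=3: 31; Q=4: 57; Q=5: 76; Q=6: 83; Q=7: 69; Q=8: 30.
Profit is maximized at Q = 6. AVC there is 78/6 = £13 ≤ P, so producing beats shutting down (which would give -£43).

Q = 6; profit = £83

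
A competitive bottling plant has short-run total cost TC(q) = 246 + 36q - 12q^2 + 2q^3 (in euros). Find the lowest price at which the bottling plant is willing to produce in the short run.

Short-run supply begins at min AVC. From VC = 36q - 12q^2 + 2q^3, AVC = 36 - 12q + 2q^2.
At the minimum of AVC, MC = AVC. MC = 36 - 24q + 6q^2; setting MC = AVC gives 4q^2 - 12q = 0, so q = 3. min AVC = 18.
For P < €18 the firm produces nothing.

€18 per unit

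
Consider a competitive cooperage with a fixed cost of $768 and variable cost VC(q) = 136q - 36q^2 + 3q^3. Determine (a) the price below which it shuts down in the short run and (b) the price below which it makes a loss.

Shutdown price = min AVC. AVC = 136 - 36q + 3q^2, with vertex at q = 6 and minimum $28.
ATC = 768/q + 136 - 36q + 3q^2. Setting dATC/dq = −768/q^2 − 36 + 6q = 0 gives q = 8 (since 6·8^3 − 36·8^2 = 768).
min ATC = 768/8 + 136 − 36·8 + 3·8^2 = $136. That is the break-even price.
Between these two prices the firm operates at a loss; above $136 it earns a profit.

Shutdown price = $28; break-even price = $136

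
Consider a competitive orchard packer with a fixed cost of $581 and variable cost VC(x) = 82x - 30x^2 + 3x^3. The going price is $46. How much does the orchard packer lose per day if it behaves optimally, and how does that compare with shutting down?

AVC = 82 - 30x + 3x^2; min AVC = $7 at x = 5. Since P = $46 ≥ min AVC, the firm produces.
With MC = 82 - 60x + 9x^2, P = MC on the upward-sloping part at x* = 6.
TR = 46·6 = 276. TC = 581 + 60 = 641. Profit = 276 − 641 = -$365.
By producing, the firm covers all variable cost plus $216 of fixed cost; shutting down would lose the full $581.

Profit = -$365 at x = 6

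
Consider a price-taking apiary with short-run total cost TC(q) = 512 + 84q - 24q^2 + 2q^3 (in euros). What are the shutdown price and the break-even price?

Shutdown price = €12; break-even price = €84

Shutdown price = min AVC. AVC = 84 - 24q + 2q^2, with vertex at q = 6 and minimum €12.
ATC = 512/q + 84 - 24q + 2q^2. Setting dATC/dq = −512/q^2 − 24 + 4q = 0 gives q = 8 (since 4·8^3 − 24·8^2 = 512).
min ATC = 512/8 + 84 − 24·8 + 2·8^2 = €84. That is the break-even price.
Between these two prices the firm operates at a loss; above €84 it earns a profit.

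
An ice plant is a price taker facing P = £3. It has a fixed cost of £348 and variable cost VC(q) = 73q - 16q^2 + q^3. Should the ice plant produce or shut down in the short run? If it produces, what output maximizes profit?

Shut down

Variable cost is VC = 73q - 16q^2 + q^3, so AVC = VC/q = 73 - 16q + q^2 and MC = dTC/dq = 73 - 32q + 3q^2.
AVC hits its minimum where MC = AVC, at q = 8, giving min AVC = 73 - 16·8 + 8^2 = £9.
Since P = £3 < min AVC = £9, price fails to cover variable cost at any output.
Shutting down limits the loss to fixed cost, £348.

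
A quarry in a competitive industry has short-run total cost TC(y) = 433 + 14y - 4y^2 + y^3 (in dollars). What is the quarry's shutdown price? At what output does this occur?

$10 per unit, at y = 2

The shutdown price is the minimum of AVC. VC = 14y - 4y^2 + y^3, so AVC = 14 - 4y + y^2.
dAVC/dy = -4 + 2y = 0 gives y = 2. min AVC = 14 - 4·2 + 2^2 = 10.
The firm shuts down for any P below $10.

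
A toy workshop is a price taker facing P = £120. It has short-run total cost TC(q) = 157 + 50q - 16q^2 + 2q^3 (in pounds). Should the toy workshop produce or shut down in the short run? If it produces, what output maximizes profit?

From TC, MC = TC'(q) = 50 - 32q + 6q^2 and AVC = VC/q = 50 - 16q + 2q^2.
AVC is minimized where dAVC/dq = -16 + 4q = 0, at q = 4; min AVC = 50 - 16·4 + 2·4^2 = £18.
Since P = £120 ≥ min AVC = £18, price covers variable cost and the firm should produce.
Solving P = MC: -70 - 32q + 6q^2 = 0 ⇒ q = -5/3 or 7. On the upward-sloping branch, q* = 7.
Check: AVC at q = 7 is £36 ≤ P, so revenue covers variable cost.
Profit = P·q − TC = 120·7 − 409 = £431.

Produce at q = 7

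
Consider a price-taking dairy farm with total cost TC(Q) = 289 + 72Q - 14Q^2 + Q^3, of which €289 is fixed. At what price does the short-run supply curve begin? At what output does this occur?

€23 per unit, at Q = 7

Short-run supply begins at min AVC. From VC = 72Q - 14Q^2 + Q^3, AVC = 72 - 14Q + Q^2.
At the minimum of AVC, MC = AVC. MC = 72 - 28Q + 3Q^2; setting MC = AVC gives 2Q^2 - 14Q = 0, so Q = 7. min AVC = 23.
The firm shuts down for any P below €23.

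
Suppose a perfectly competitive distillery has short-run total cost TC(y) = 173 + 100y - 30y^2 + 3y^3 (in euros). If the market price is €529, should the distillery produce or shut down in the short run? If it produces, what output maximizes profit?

Strip out fixed cost: VC = 100y - 30y^2 + 3y^3. Then AVC = 100 - 30y + 3y^2 and MC = 100 - 60y + 9y^2.
AVC hits its minimum where MC = AVC, at y = 5, giving min AVC = 100 - 30·5 + 3·5^2 = €25.
P = €529 exceeds min AVC = €25, so the firm stays open.
Solving P = MC: -429 - 60y + 9y^2 = 0 ⇒ y = -13/3 or 11. On the upward-sloping branch, y* = 11.
Check: AVC at y = 11 is €133 ≤ P, so revenue covers variable cost.
Profit = P·y − TC = 529·11 − 1636 = €4183.

Produce at y = 11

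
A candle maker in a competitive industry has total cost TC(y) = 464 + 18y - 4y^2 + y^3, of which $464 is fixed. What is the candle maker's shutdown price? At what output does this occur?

$14 per unit, at y = 2

Short-run supply begins at min AVC. From VC = 18y - 4y^2 + y^3, AVC = 18 - 4y + y^2.
At the minimum of AVC, MC = AVC. MC = 18 - 8y + 3y^2; setting MC = AVC gives 2y^2 - 4y = 0, so y = 2. min AVC = 14.
For P < $14 the firm produces nothing.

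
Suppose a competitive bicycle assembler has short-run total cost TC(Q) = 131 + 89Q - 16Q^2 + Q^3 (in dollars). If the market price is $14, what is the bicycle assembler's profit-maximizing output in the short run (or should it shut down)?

Variable cost is VC = 89Q - 16Q^2 + Q^3, so AVC = VC/Q = 89 - 16Q + Q^2 and MC = dTC/dQ = 89 - 32Q + 3Q^2.
The AVC parabola has its vertex at Q = 16/2 = 8, where AVC = 89 - 16·8 + 8^2 = $25.
P = $14 lies below min AVC = $25; no output level covers variable cost.
Shutting down limits the loss to fixed cost, $131.

Shut down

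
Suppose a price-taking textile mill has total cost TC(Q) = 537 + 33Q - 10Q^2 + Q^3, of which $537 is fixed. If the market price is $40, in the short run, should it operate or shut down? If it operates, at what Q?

From TC, MC = TC'(Q) = 33 - 20Q + 3Q^2 and AVC = VC/Q = 33 - 10Q + Q^2.
AVC hits its minimum where MC = AVC, at Q = 5, giving min AVC = 33 - 10·5 + 5^2 = $8.
Because $40 ≥ $8, revenue can cover variable cost; the firm operates.
Solving P = MC: -7 - 20Q + 3Q^2 = 0 ⇒ Q = -1/3 or 7. On the upward-sloping branch, Q* = 7.
Check: AVC at Q = 7 is $12 ≤ P, so revenue covers variable cost.
Profit = P·Q − TC = 40·7 − 621 = -$341, a loss, but smaller than the $537 fixed cost the firm would lose by shutting down.

Produce at Q = 7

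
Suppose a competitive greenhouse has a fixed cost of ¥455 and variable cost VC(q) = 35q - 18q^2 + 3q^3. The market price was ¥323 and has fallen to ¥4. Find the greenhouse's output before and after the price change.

Output falls from 8 to 0 (the firm shuts down)

MC = 35 - 36q + 9q^2; the shutdown threshold is min AVC = ¥8 (at q = 3).
At P = ¥323 ≥ min AVC, set P = MC on the rising branch: q = 8.
At P = ¥4 < min AVC = ¥8, price no longer covers variable cost at any output, so the firm shuts down: q = 0.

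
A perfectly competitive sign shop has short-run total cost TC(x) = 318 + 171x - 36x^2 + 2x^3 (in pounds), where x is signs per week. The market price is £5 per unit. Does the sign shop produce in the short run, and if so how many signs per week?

Strip out fixed cost: VC = 171x - 36x^2 + 2x^3. Then AVC = 171 - 36x + 2x^2 and MC = 171 - 72x + 6x^2.
AVC hits its minimum where MC = AVC, at x = 9, giving min AVC = 171 - 36·9 + 2·9^2 = £9.
Since P = £5 < min AVC = £9, price fails to cover variable cost at any output.
The firm minimizes its loss by shutting down and losing only its fixed cost of £318.

Shut down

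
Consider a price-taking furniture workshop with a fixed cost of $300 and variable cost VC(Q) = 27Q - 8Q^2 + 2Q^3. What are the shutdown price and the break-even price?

Shutdown price = $19; break-even price = $97

AVC = 27 - 8Q + 2Q^2; minimized at Q = 2, giving min AVC = $19. That is the shutdown price.
ATC = 300/Q + 27 - 8Q + 2Q^2. Setting dATC/dQ = −300/Q^2 − 8 + 4Q = 0 gives Q = 5 (since 4·5^3 − 8·5^2 = 300).
min ATC = 300/5 + 27 − 8·5 + 2·5^2 = $97. That is the break-even price.
Between these two prices the firm operates at a loss; above $97 it earns a profit.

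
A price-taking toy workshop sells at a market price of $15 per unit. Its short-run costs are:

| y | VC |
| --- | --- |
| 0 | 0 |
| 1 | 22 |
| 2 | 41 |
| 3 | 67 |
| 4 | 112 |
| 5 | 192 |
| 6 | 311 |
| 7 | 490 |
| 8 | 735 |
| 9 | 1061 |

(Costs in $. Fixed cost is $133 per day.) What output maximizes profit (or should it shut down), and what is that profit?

Tabulate TR − TC: y=0: -133; y=1: -140; y=2: -144; y=3: -155; y=4: -185; y=5: -250; y=6: -354; y=7: -518; y=8: -748; y=9: -1059.
Profit is highest at y = 0. Equivalently, the lowest AVC in the table is 41/2 ≈ $20.50 at y = 2, and P = $15 falls below it — price never covers variable cost, so the firm shuts down and loses only its fixed cost.

y = 0 (shut down); profit = -$133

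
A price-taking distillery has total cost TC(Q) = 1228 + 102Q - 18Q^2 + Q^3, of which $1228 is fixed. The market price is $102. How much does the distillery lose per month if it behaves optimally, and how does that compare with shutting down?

Profit = -$364 at Q = 12

AVC = 102 - 18Q + Q^2; min AVC = $21 at Q = 9. Since P = $102 ≥ min AVC, the firm produces.
With MC = 102 - 36Q + 3Q^2, P = MC on the upward-sloping part at Q* = 12.
TR = 102·12 = 1224. TC = 1228 + 360 = 1588. Profit = 1224 − 1588 = -$364.
That loss of $364 beats the $1228 the firm would lose by shutting down; producing recovers $864 of fixed cost.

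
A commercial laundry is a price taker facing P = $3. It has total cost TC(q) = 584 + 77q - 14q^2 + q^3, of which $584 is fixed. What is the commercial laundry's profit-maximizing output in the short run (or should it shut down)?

Shut down

Variable cost is VC = 77q - 14q^2 + q^3, so AVC = VC/q = 77 - 14q + q^2 and MC = dTC/dq = 77 - 28q + 3q^2.
AVC hits its minimum where MC = AVC, at q = 7, giving min AVC = 77 - 14·7 + 7^2 = $28.
With P < min AVC ($3 < $28), every unit sold adds to the loss.
The firm minimizes its loss by shutting down and losing only its fixed cost of $584.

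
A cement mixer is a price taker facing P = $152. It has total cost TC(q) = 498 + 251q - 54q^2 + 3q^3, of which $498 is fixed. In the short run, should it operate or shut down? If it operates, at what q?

Variable cost is VC = 251q - 54q^2 + 3q^3, so AVC = VC/q = 251 - 54q + 3q^2 and MC = dTC/dq = 251 - 108q + 9q^2.
AVC hits its minimum where MC = AVC, at q = 9, giving min AVC = 251 - 54·9 + 3·9^2 = $8.
Since P = $152 ≥ min AVC = $8, price covers variable cost and the firm should produce.
Solving P = MC: 99 - 108q + 9q^2 = 0 ⇒ q = 1 or 11. On the upward-sloping branch, q* = 11.
Check: AVC at q = 11 is $20 ≤ P, so revenue covers variable cost.
Profit = P·q − TC = 152·11 − 718 = $954.

Produce at q = 11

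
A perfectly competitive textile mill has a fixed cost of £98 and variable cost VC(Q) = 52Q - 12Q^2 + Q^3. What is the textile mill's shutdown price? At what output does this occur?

Short-run supply begins at min AVC. From VC = 52Q - 12Q^2 + Q^3, AVC = 52 - 12Q + Q^2.
At the minimum of AVC, MC = AVC. MC = 52 - 24Q + 3Q^2; setting MC = AVC gives 2Q^2 - 12Q = 0, so Q = 6. min AVC = 16.
The firm shuts down for any P below £16.

£16 per unit, at Q = 6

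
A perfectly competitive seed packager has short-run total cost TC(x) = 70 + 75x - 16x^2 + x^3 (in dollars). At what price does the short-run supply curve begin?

The shutdown price is the minimum of AVC. VC = 75x - 16x^2 + x^3, so AVC = 75 - 16x + x^2.
At the minimum of AVC, MC = AVC. MC = 75 - 32x + 3x^2; setting MC = AVC gives 2x^2 - 16x = 0, so x = 8. min AVC = 11.
The firm shuts down for any P below $11.

$11 per unit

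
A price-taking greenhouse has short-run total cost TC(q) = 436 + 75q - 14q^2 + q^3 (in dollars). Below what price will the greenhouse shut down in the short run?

$26 per unit

Short-run supply begins at min AVC. From VC = 75q - 14q^2 + q^3, AVC = 75 - 14q + q^2.
dAVC/dq = -14 + 2q = 0 gives q = 7. min AVC = 75 - 14·7 + 7^2 = 26.
The firm shuts down for any P below $26.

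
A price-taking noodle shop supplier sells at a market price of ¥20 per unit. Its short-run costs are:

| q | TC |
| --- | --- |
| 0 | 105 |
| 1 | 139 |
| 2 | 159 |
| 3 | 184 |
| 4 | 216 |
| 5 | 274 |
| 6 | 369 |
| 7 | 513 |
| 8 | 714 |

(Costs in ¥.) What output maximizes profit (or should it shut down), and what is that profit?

q = 0 (shut down); profit = -¥105

Tabulate TR − TC: q=0: -105; q=1: -119; q=2: -119; q=3: -124; q=4: -136; q=5: -174; q=6: -249; q=7: -373; q=8: -554.
Profit is highest at q = 0. Equivalently, the lowest AVC in the table is 79/3 ≈ ¥26.33 at q = 3, and P = ¥20 falls below it — price never covers variable cost, so the firm shuts down and loses only its fixed cost.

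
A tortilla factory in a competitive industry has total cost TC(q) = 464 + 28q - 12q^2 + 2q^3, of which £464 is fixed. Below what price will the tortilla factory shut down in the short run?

The firm shuts down when price falls below the minimum of average variable cost. AVC = VC/q = 28 - 12q + 2q^2.
At the minimum of AVC, MC = AVC. MC = 28 - 24q + 6q^2; setting MC = AVC gives 4q^2 - 12q = 0, so q = 3. min AVC = 10.
The firm shuts down for any P below £10.

£10 per unit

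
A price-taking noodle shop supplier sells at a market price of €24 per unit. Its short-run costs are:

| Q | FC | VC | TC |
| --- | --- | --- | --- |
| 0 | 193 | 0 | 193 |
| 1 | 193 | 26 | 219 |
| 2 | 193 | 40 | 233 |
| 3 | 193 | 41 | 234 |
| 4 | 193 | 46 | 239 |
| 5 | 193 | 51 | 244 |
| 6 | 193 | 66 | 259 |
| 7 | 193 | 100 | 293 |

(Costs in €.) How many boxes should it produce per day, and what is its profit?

Profit at each row (π = 24Q − TC): Q=0: -193; Q=1: -195; Q=2: -185; Q=3: -162; Q=4: -143; Q=5: -124; Q=6: -115; Q=7: -125.
Profit is maximized at Q = 6. AVC there is 66/6 = €11 ≤ P, so producing beats shutting down (which would give -€193).

Q = 6; profit = -€115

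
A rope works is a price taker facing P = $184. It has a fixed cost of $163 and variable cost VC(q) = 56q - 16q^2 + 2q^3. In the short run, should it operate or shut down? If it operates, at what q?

Variable cost is VC = 56q - 16q^2 + 2q^3, so AVC = VC/q = 56 - 16q + 2q^2 and MC = dTC/dq = 56 - 32q + 6q^2.
The AVC parabola has its vertex at q = 16/4 = 4, where AVC = 56 - 16·4 + 2·4^2 = $24.
P = $184 exceeds min AVC = $24, so the firm stays open.
Solving P = MC: -128 - 32q + 6q^2 = 0 ⇒ q = -8/3 or 8. On the upward-sloping branch, q* = 8.
Check: AVC at q = 8 is $56 ≤ P, so revenue covers variable cost.
Profit = P·q − TC = 184·8 − 611 = $861.

Produce at q = 8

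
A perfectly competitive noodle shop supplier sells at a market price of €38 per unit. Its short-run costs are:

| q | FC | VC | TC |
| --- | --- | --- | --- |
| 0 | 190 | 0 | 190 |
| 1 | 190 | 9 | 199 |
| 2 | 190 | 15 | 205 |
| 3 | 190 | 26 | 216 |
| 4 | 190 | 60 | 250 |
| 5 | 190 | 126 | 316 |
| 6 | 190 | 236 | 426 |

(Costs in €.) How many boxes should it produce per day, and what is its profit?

q = 4; profit = -€98

Profit at each row (π = 38q − TC): q=0: -190; q=1: -161; q=2: -129; q=3: -102; q=4: -98; q=5: -126; q=6: -198.
Profit is maximized at q = 4. AVC there is 60/4 = €15 ≤ P, so producing beats shutting down (which would give -€190).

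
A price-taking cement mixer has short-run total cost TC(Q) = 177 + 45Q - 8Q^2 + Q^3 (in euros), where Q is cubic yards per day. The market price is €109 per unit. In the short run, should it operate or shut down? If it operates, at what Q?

Produce at Q = 8

Variable cost is VC = 45Q - 8Q^2 + Q^3, so AVC = VC/Q = 45 - 8Q + Q^2 and MC = dTC/dQ = 45 - 16Q + 3Q^2.
The AVC parabola has its vertex at Q = 8/2 = 4, where AVC = 45 - 8·4 + 4^2 = €29.
Because €109 ≥ €29, revenue can cover variable cost; the firm operates.
Solving P = MC: -64 - 16Q + 3Q^2 = 0 ⇒ Q = -8/3 or 8. On the upward-sloping branch, Q* = 8.
Check: AVC at Q = 8 is €45 ≤ P, so revenue covers variable cost.
Profit = P·Q − TC = 109·8 − 537 = €335.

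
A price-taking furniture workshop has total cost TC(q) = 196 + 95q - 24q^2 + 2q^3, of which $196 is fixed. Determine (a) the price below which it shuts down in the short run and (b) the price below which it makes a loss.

Shutdown price = $23; break-even price = $53

Shutdown price = min AVC. AVC = 95 - 24q + 2q^2, with vertex at q = 6 and minimum $23.
ATC = 196/q + 95 - 24q + 2q^2. Setting dATC/dq = −196/q^2 − 24 + 4q = 0 gives q = 7 (since 4·7^3 − 24·7^2 = 196).
min ATC = 196/7 + 95 − 24·7 + 2·7^2 = $53. That is the break-even price.
Between these two prices the firm operates at a loss; above $53 it earns a profit.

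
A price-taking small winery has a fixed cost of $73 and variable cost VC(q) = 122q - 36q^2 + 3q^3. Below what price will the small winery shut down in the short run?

$14 per unit

The firm shuts down when price falls below the minimum of average variable cost. AVC = VC/q = 122 - 36q + 3q^2.
dAVC/dq = -36 + 6q = 0 gives q = 6. min AVC = 122 - 36·6 + 3·6^2 = 14.
So the shutdown price is $14.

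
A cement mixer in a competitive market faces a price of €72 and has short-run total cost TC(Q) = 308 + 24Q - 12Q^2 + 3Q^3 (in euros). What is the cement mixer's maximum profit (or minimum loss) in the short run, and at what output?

Profit = -€116 at Q = 4

AVC = 24 - 12Q + 3Q^2 has its minimum €12 at Q = 2; price €72 clears that bar, so the firm operates.
MC = 24 - 24Q + 9Q^2. Setting P = MC and taking the root on the rising branch gives Q* = 4.
TR = 72·4 = 288. TC = 308 + 96 = 404. Profit = 288 − 404 = -€116.
That loss of €116 beats the €308 the firm would lose by shutting down; producing recovers €192 of fixed cost.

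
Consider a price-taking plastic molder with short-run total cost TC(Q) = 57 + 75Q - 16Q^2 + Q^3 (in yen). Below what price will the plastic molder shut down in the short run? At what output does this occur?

Short-run supply begins at min AVC. From VC = 75Q - 16Q^2 + Q^3, AVC = 75 - 16Q + Q^2.
At the minimum of AVC, MC = AVC. MC = 75 - 32Q + 3Q^2; setting MC = AVC gives 2Q^2 - 16Q = 0, so Q = 8. min AVC = 11.
The firm shuts down for any P below ¥11.

¥11 per unit, at Q = 8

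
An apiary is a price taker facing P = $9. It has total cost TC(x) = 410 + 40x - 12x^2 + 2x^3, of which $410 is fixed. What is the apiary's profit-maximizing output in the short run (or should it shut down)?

Variable cost is VC = 40x - 12x^2 + 2x^3, so AVC = VC/x = 40 - 12x + 2x^2 and MC = dTC/dx = 40 - 24x + 6x^2.
The AVC parabola has its vertex at x = 12/4 = 3, where AVC = 40 - 12·3 + 2·3^2 = $22.
With P < min AVC ($9 < $22), every unit sold adds to the loss.
Shutting down limits the loss to fixed cost, $410.

Shut down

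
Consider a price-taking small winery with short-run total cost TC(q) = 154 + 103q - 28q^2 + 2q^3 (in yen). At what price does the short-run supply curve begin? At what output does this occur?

¥5 per unit, at q = 7

The firm shuts down when price falls below the minimum of average variable cost. AVC = VC/q = 103 - 28q + 2q^2.
dAVC/dq = -28 + 4q = 0 gives q = 7. min AVC = 103 - 28·7 + 2·7^2 = 5.
For P < ¥5 the firm produces nothing.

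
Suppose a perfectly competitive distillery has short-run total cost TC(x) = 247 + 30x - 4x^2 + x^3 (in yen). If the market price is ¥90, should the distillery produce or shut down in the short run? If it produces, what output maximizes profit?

From TC, MC = TC'(x) = 30 - 8x + 3x^2 and AVC = VC/x = 30 - 4x + x^2.
AVC hits its minimum where MC = AVC, at x = 2, giving min AVC = 30 - 4·2 + 2^2 = ¥26.
P = ¥90 exceeds min AVC = ¥26, so the firm stays open.
Set P = MC: 90 = 30 - 8x + 3x^2 → -60 - 8x + 3x^2 = 0. The roots are x = -10/3 and x = 6; the profit-maximizing output is on the rising part of MC, so x* = 6.
Check: AVC at x = 6 is ¥42 ≤ P, so revenue covers variable cost.
Profit = P·x − TC = 90·6 − 499 = ¥41.

Produce at x = 6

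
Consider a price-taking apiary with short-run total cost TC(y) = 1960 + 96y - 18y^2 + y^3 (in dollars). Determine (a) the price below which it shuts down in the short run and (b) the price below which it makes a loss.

Shutdown price = min AVC. AVC = 96 - 18y + y^2, with vertex at y = 9 and minimum $15.
ATC = 1960/y + 96 - 18y + y^2. Setting dATC/dy = −1960/y^2 − 18 + 2y = 0 gives y = 14 (since 2·14^3 − 18·14^2 = 1960).
min ATC = 1960/14 + 96 − 18·14 + 14^2 = $180. That is the break-even price.
Between these two prices the firm operates at a loss; above $180 it earns a profit.

Shutdown price = $15; break-even price = $180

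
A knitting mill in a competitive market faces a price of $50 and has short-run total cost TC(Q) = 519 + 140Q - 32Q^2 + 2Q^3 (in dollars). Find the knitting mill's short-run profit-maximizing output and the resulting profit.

Profit = -$195 at Q = 9

AVC = 140 - 32Q + 2Q^2; min AVC = $12 at Q = 8. Since P = $50 ≥ min AVC, the firm produces.
With MC = 140 - 64Q + 6Q^2, P = MC on the upward-sloping part at Q* = 9.
TR = 50·9 = 450. TC = 519 + 126 = 645. Profit = 450 − 645 = -$195.
Shutting down would mean losing the fixed cost of $519, so operating at a loss of $195 is better by $324.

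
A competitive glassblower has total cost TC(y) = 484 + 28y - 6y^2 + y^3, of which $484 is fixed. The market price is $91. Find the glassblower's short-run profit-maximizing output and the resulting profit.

Profit = -$92 at y = 7

AVC = 28 - 6y + y^2 has its minimum $19 at y = 3; price $91 clears that bar, so the firm operates.
With MC = 28 - 12y + 3y^2, P = MC on the upward-sloping part at y* = 7.
TR = 91·7 = 637. TC = 484 + 245 = 729. Profit = 637 − 729 = -$92.
Shutting down would mean losing the fixed cost of $484, so operating at a loss of $92 is better by $392.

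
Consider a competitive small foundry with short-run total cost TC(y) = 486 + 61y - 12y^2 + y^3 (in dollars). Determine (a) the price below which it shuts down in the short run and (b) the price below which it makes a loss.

Shutdown price = min AVC. AVC = 61 - 12y + y^2, with vertex at y = 6 and minimum $25.
ATC = 486/y + 61 - 12y + y^2. Setting dATC/dy = −486/y^2 − 12 + 2y = 0 gives y = 9 (since 2·9^3 − 12·9^2 = 486).
min ATC = 486/9 + 61 − 12·9 + 9^2 = $88. That is the break-even price.
For $25 ≤ P < $88 the firm produces at a loss; below $25 it shuts down.

Shutdown price = $25; break-even price = $88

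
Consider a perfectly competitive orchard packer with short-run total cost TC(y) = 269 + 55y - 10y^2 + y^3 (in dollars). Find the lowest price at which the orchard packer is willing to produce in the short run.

$30 per unit

Short-run supply begins at min AVC. From VC = 55y - 10y^2 + y^3, AVC = 55 - 10y + y^2.
At the minimum of AVC, MC = AVC. MC = 55 - 20y + 3y^2; setting MC = AVC gives 2y^2 - 10y = 0, so y = 5. min AVC = 30.
The firm shuts down for any P below $30.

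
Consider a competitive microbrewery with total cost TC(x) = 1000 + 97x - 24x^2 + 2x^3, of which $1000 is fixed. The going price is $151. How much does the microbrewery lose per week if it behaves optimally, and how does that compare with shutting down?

Profit = -$28 at x = 9

AVC = 97 - 24x + 2x^2; min AVC = $25 at x = 6. Since P = $151 ≥ min AVC, the firm produces.
With MC = 97 - 48x + 6x^2, P = MC on the upward-sloping part at x* = 9.
TR = 151·9 = 1359. TC = 1000 + 387 = 1387. Profit = 1359 − 1387 = -$28.
Shutting down would mean losing the fixed cost of $1000, so operating at a loss of $28 is better by $972.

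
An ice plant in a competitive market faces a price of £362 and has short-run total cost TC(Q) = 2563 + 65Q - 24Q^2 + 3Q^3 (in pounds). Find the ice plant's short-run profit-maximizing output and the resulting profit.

AVC = 65 - 24Q + 3Q^2 has its minimum £17 at Q = 4; price £362 clears that bar, so the firm operates.
With MC = 65 - 48Q + 9Q^2, P = MC on the upward-sloping part at Q* = 9.
TR = 362·9 = 3258. TC = 2563 + 828 = 3391. Profit = 3258 − 3391 = -£133.
By producing, the firm covers all variable cost plus £2430 of fixed cost; shutting down would lose the full £2563.

Profit = -£133 at Q = 9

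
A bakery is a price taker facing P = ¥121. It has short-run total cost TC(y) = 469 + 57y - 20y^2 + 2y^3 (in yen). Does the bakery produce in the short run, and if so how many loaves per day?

Strip out fixed cost: VC = 57y - 20y^2 + 2y^3. Then AVC = 57 - 20y + 2y^2 and MC = 57 - 40y + 6y^2.
AVC hits its minimum where MC = AVC, at y = 5, giving min AVC = 57 - 20·5 + 2·5^2 = ¥7.
Since P = ¥121 ≥ min AVC = ¥7, price covers variable cost and the firm should produce.
P = MC gives -64 - 40y + 6y^2 = 0, with roots -4/3 and 8. Take the larger (rising MC): y* = 8.
Check: AVC at y = 8 is ¥25 ≤ P, so revenue covers variable cost.
Profit = P·y − TC = 121·8 − 669 = ¥299.

Produce at y = 8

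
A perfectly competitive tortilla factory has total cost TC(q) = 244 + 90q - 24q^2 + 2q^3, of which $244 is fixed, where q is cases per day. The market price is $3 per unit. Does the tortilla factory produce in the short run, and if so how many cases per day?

Strip out fixed cost: VC = 90q - 24q^2 + 2q^3. Then AVC = 90 - 24q + 2q^2 and MC = 90 - 48q + 6q^2.
The AVC parabola has its vertex at q = 24/4 = 6, where AVC = 90 - 24·6 + 2·6^2 = $18.
With P < min AVC ($3 < $18), every unit sold adds to the loss.
Best response: produce nothing and absorb the $244 fixed cost.

Shut down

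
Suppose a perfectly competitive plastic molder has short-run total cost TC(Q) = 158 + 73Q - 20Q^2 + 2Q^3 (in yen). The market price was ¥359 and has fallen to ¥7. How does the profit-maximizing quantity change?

AVC = 73 - 20Q + 2Q^2, minimized at Q = 5 where min AVC = ¥23. MC = 73 - 40Q + 6Q^2.
With P = ¥359 above the shutdown price, P = MC gives Q = 11.
At P = ¥7 < min AVC = ¥23, price no longer covers variable cost at any output, so the firm shuts down: Q = 0.

Output falls from 11 to 0 (the firm shuts down)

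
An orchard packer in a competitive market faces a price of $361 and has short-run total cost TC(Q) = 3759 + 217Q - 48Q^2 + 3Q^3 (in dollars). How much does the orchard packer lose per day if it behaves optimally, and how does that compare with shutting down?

AVC = 217 - 48Q + 3Q^2 has its minimum $25 at Q = 8; price $361 clears that bar, so the firm operates.
With MC = 217 - 96Q + 9Q^2, P = MC on the upward-sloping part at Q* = 12.
TR = 361·12 = 4332. TC = 3759 + 876 = 4635. Profit = 4332 − 4635 = -$303.
That loss of $303 beats the $3759 the firm would lose by shutting down; producing recovers $3456 of fixed cost.

Profit = -$303 at Q = 12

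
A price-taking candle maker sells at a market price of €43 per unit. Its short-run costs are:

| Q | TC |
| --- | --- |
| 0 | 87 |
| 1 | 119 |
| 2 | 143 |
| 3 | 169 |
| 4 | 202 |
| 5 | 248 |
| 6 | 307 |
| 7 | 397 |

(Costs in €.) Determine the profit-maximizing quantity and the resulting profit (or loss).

Q = 4; profit = -€30

Tabulate TR − TC: Q=0: -87; Q=1: -76; Q=2: -57; Q=3: -40; Q=4: -30; Q=5: -33; Q=6: -49; Q=7: -96.
Profit is maximized at Q = 4. AVC there is 115/4 = €28.75 ≤ P, so producing beats shutting down (which would give -€87).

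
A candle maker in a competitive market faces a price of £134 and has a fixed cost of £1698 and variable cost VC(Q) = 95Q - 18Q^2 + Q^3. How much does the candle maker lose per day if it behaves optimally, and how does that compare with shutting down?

AVC = 95 - 18Q + Q^2; min AVC = £14 at Q = 9. Since P = £134 ≥ min AVC, the firm produces.
MC = 95 - 36Q + 3Q^2. Setting P = MC and taking the root on the rising branch gives Q* = 13.
TR = 134·13 = 1742. TC = 1698 + 390 = 2088. Profit = 1742 − 2088 = -£346.
By producing, the firm covers all variable cost plus £1352 of fixed cost; shutting down would lose the full £1698.

Profit = -£346 at Q = 13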